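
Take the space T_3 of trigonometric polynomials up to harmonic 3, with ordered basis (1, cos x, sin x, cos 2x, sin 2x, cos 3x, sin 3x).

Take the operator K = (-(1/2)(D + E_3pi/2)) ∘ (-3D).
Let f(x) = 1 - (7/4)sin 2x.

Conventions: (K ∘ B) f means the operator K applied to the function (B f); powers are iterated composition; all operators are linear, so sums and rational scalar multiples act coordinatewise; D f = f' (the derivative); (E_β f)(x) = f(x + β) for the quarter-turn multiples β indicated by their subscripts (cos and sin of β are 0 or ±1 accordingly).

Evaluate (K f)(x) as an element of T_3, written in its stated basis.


D f = -(7/2)cos 2x
(-3D) f = (21/2)cos 2x
D (-3D) f = -21sin 2x
E_3pi/2 (-3D) f = -(21/2)cos 2x
(D + E_3pi/2) (-3D) f = -(21/2)cos 2x - 21sin 2x
(-(1/2)(D + E_3pi/2)) (-3D) f = (21/4)cos 2x + (21/2)sin 2x

the image equals g(x) = (21/4)cos 2x + (21/2)sin 2x


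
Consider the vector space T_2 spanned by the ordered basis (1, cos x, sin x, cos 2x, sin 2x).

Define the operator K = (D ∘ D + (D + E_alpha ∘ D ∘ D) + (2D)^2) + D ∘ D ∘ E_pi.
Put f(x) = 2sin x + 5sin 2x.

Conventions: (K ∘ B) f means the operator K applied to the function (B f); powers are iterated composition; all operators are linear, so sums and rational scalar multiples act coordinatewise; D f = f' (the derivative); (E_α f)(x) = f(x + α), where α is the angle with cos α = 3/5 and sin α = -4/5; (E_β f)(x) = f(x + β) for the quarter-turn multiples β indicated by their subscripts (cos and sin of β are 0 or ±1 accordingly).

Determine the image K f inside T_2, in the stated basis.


D f = 2cos x + 10cos 2x
D D f = -2sin x - 20sin 2x
D f = 2cos x + 10cos 2x
D f = 2cos x + 10cos 2x
D D f = -2sin x - 20sin 2x
E_alpha D D f = (8/5)cos x - (6/5)sin x + (96/5)cos 2x + (28/5)sin 2x
(D + E_alpha ∘ D ∘ D) f = (18/5)cos x - (6/5)sin x + (146/5)cos 2x + (28/5)sin 2x
D f = 2cos x + 10cos 2x
(2D) f = 4cos x + 20cos 2x
D (2D) f = -4sin x - 40sin 2x
(2D) (2D) f = -8sin x - 80sin 2x
(D ∘ D + (D + E_alpha ∘ D ∘ D) + (2D)^2) f = (18/5)cos x - (56/5)sin x + (146/5)cos 2x - (472/5)sin 2x
E_pi f = -2sin x + 5sin 2x
D E_pi f = -2cos x + 10cos 2x
D D E_pi f = 2sin x - 20sin 2x
((D ∘ D + (D + E_alpha ∘ D ∘ D) + (2D)^2) + D ∘ D ∘ E_pi) f = (18/5)cos x - (46/5)sin x + (146/5)cos 2x - (572/5)sin 2x

the result is g(x) = (18/5)cos x - (46/5)sin x + (146/5)cos 2x - (572/5)sin 2x


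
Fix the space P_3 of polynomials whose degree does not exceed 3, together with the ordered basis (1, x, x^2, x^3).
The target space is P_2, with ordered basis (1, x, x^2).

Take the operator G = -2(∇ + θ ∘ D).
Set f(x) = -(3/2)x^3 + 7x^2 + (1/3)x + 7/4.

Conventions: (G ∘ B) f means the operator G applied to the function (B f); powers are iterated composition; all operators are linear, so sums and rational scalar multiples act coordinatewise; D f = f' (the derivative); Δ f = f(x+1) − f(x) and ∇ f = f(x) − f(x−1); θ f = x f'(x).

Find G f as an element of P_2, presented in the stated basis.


∇ f = -(9/2)x^2 + (37/2)x - 49/6
D f = -(9/2)x^2 + 14x + 1/3
θ D f = -9x^2 + 14x
(∇ + θ ∘ D) f = -(27/2)x^2 + (65/2)x - 49/6
(-2(∇ + θ ∘ D)) f = 27x^2 - 65x + 49/3

the image equals g(x) = 27x^2 - 65x + 49/3


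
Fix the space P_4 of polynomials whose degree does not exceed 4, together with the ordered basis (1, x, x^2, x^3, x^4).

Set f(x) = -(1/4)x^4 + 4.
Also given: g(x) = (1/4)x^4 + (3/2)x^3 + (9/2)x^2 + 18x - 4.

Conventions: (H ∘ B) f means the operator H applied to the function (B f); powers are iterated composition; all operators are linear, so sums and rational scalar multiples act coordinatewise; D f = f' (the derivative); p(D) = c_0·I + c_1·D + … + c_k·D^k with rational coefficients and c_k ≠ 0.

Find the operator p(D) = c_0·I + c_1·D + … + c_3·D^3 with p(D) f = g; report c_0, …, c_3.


D^0 f = -(1/4)x^4 + 4
D^1 f = -x^3
D^2 f = -3x^2
D^3 f = -6x
matching coefficients of g against c_0 f + c_1 Df + … from the top degree down determines the c_i
solution: c_0 = -1, c_1 = -3/2, c_2 = -3/2, c_3 = -3

p(D) = -I − (3/2)·D − (3/2)·D^2 − 3·D^3, i.e. c_0 = -1, c_1 = -3/2, c_2 = -3/2, c_3 = -3


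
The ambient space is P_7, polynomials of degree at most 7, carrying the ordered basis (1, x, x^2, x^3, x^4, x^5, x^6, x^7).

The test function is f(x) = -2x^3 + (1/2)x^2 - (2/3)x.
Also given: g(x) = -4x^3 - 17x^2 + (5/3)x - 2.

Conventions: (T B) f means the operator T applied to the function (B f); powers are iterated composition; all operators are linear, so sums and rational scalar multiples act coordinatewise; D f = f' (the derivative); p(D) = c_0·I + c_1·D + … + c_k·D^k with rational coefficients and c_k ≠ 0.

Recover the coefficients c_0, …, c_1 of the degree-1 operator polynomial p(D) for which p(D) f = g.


c_0 = 2, c_1 = 3

D^0 f = -2x^3 + (1/2)x^2 - (2/3)x
D^1 f = -6x^2 + x - 2/3
matching coefficients of g against c_0 f + c_1 Df + … from the top degree down determines the c_i
solution: c_0 = 2, c_1 = 3


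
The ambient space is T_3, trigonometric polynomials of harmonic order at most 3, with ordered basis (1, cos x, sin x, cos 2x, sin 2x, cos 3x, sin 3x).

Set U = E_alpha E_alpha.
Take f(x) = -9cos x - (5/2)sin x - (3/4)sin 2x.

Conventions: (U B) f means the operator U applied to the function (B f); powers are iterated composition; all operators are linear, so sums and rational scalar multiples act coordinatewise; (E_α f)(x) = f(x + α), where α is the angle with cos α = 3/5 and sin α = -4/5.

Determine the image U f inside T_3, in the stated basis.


E_alpha f = -(17/5)cos x - (87/10)sin x + (18/25)cos 2x + (21/100)sin 2x
E_alpha E_alpha f = (123/25)cos x - (397/50)sin x - (252/625)cos 2x + (1581/2500)sin 2x

the result is g(x) = (123/25)cos x - (397/50)sin x - (252/625)cos 2x + (1581/2500)sin 2x


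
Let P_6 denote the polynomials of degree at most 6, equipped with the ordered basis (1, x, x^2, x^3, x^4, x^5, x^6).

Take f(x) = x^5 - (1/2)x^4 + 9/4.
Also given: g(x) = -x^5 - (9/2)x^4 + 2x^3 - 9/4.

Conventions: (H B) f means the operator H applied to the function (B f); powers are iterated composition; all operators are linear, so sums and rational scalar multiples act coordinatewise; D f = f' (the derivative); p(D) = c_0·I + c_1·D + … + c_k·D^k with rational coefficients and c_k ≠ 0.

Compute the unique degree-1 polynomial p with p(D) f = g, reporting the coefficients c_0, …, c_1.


D^0 f = x^5 - (1/2)x^4 + 9/4
D^1 f = 5x^4 - 2x^3
matching coefficients of g against c_0 f + c_1 Df + … from the top degree down determines the c_i
solution: c_0 = -1, c_1 = -1

p(D) = -I − D, i.e. c_0 = -1, c_1 = -1


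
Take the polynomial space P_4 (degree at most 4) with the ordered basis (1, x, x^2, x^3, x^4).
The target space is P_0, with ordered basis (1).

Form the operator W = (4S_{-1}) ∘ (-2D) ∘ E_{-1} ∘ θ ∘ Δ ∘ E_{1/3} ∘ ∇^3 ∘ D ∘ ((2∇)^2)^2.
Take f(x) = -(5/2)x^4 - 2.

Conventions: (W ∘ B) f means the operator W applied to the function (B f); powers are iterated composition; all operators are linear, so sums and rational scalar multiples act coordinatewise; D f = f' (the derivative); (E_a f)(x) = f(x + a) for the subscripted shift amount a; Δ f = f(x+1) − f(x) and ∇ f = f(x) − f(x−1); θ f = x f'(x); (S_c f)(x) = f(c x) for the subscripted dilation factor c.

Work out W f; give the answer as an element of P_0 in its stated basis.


∇ f = -10x^3 + 15x^2 - 10x + 5/2
(2∇) f = -20x^3 + 30x^2 - 20x + 5
∇ (2∇) f = -60x^2 + 120x - 70
(2∇) (2∇) f = -120x^2 + 240x - 140
∇ (2∇)^2 f = -240x + 360
(2∇) (2∇)^2 f = -480x + 720
∇ (2∇) (2∇)^2 f = -480
(2∇) (2∇) (2∇)^2 f = -960
D ((2∇)^2)^2 f = 0
∇ D ((2∇)^2)^2 f = 0
∇ ∇ D ((2∇)^2)^2 f = 0
∇ ∇ ∇ D ((2∇)^2)^2 f = 0
E_{1/3} ∇^3 D ((2∇)^2)^2 f = 0
Δ (E_{1/3} ∘ ∇^3 ∘ D) ((2∇)^2)^2 f = 0
θ Δ (E_{1/3} ∘ ∇^3 ∘ D) ((2∇)^2)^2 f = 0
E_{-1} θ Δ (E_{1/3} ∘ ∇^3 ∘ D) ((2∇)^2)^2 f = 0
D (E_{-1} ∘ θ ∘ Δ) (E_{1/3} ∘ ∇^3 ∘ D) ((2∇)^2)^2 f = 0
(-2D) (E_{-1} ∘ θ ∘ Δ) (E_{1/3} ∘ ∇^3 ∘ D) ((2∇)^2)^2 f = 0
S_{-1} (-2D) (E_{-1} ∘ θ ∘ Δ) (E_{1/3} ∘ ∇^3 ∘ D) ((2∇)^2)^2 f = 0
(4S_{-1}) (-2D) (E_{-1} ∘ θ ∘ Δ) (E_{1/3} ∘ ∇^3 ∘ D) ((2∇)^2)^2 f = 0

the image equals g(x) = 0


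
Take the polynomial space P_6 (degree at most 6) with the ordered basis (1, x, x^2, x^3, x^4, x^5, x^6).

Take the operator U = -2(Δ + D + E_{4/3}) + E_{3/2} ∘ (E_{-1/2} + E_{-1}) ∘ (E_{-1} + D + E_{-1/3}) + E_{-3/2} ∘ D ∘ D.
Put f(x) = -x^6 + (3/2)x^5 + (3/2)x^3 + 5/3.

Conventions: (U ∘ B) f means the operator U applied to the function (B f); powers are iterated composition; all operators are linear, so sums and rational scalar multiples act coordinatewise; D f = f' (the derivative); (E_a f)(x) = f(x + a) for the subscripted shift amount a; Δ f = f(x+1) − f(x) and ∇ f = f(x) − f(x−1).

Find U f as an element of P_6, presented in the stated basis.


the image equals g(x) = -2x^6 + 29x^5 - 35x^4 + (13057/54)x^3 - (39479/72)x^2 + (792683/1296)x - 694889/2592

Δ f = -6x^5 - (15/2)x^4 - 5x^3 + (9/2)x^2 + 6x + 2
D f = -6x^5 + (15/2)x^4 + (9/2)x^2
E_{4/3} f = -x^6 - (13/2)x^5 - (50/3)x^4 - (1039/54)x^3 - (158/27)x^2 + (520/81)x + 4319/729
(Δ + D + E_{4/3}) f = -x^6 - (37/2)x^5 - (50/3)x^4 - (1309/54)x^3 + (85/27)x^2 + (1006/81)x + 5777/729
(-2(Δ + D + E_{4/3})) f = 2x^6 + 37x^5 + (100/3)x^4 + (1309/27)x^3 - (170/27)x^2 - (2012/81)x - 11554/729
E_{-1} f = -x^6 + (15/2)x^5 - (45/2)x^4 + (73/2)x^3 - (69/2)x^2 + 18x - 7/3
D f = -6x^5 + (15/2)x^4 + (9/2)x^2
E_{-1/3} f = -x^6 + (7/2)x^5 - (25/6)x^4 + (211/54)x^3 - (121/54)x^2 + (50/81)x + 1169/729
(E_{-1} + D + E_{-1/3}) f = -2x^6 + 5x^5 - (115/6)x^4 + (1091/27)x^3 - (1741/54)x^2 + (1508/81)x - 532/729
E_{-1/2} (E_{-1} + D + E_{-1/3}) f = -2x^6 + 11x^5 - (235/6)x^4 + (5197/54)x^3 - (28021/216)x^2 + (120119/1296)x - 572351/23328
E_{-1} (E_{-1} + D + E_{-1/3}) f = -2x^6 + 17x^5 - (445/6)x^4 + (5591/27)x^3 - (18817/54)x^2 + (25757/81)x - 86140/729
(E_{-1/2} + E_{-1}) (E_{-1} + D + E_{-1/3}) f = -4x^6 + 28x^5 - (340/3)x^4 + (16379/54)x^3 - (103289/216)x^2 + (532231/1296)x - 3328831/23328
E_{3/2} (E_{-1/2} + E_{-1}) (E_{-1} + D + E_{-1/3}) f = -4x^6 - 8x^5 - (115/3)x^4 - (901/54)x^3 - (437/216)x^2 + (25891/1296)x + 335555/23328
D f = -6x^5 + (15/2)x^4 + (9/2)x^2
D D f = -30x^4 + 30x^3 + 9x
E_{-3/2} D D f = -30x^4 + 210x^3 - 540x^2 + (1233/2)x - 2133/8
(-2(Δ + D + E_{4/3}) + E_{3/2} ∘ (E_{-1/2} + E_{-1}) ∘ (E_{-1} + D + E_{-1/3}) + E_{-3/2} ∘ D ∘ D) f = -2x^6 + 29x^5 - 35x^4 + (13057/54)x^3 - (39479/72)x^2 + (792683/1296)x - 694889/2592


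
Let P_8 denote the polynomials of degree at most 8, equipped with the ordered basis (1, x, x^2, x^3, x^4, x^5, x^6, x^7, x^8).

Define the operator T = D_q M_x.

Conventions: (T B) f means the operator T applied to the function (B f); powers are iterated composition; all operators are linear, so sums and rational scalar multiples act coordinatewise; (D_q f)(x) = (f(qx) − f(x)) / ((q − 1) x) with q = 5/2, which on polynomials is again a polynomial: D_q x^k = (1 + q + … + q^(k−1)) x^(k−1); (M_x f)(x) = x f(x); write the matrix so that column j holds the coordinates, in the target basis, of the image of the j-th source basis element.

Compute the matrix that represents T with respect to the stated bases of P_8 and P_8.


the matrix is [[1, 0, 0, 0, 0, 0, 0, 0, 0]; [0, 7/2, 0, 0, 0, 0, 0, 0, 0]; [0, 0, 39/4, 0, 0, 0, 0, 0, 0]; [0, 0, 0, 203/8, 0, 0, 0, 0, 0]; [0, 0, 0, 0, 1031/16, 0, 0, 0, 0]; [0, 0, 0, 0, 0, 5187/32, 0, 0, 0]; [0, 0, 0, 0, 0, 0, 25999/64, 0, 0]; [0, 0, 0, 0, 0, 0, 0, 130123/128, 0]; [0, 0, 0, 0, 0, 0, 0, 0, 650871/256]] (rows listed top to bottom)

image of 1: 1
image of x: (7/2)x
image of x^2: (39/4)x^2
image of x^3: (203/8)x^3
image of x^4: (1031/16)x^4
image of x^5: (5187/32)x^5
image of x^6: (25999/64)x^6
image of x^7: (130123/128)x^7
image of x^8: (650871/256)x^8
each image's coordinates form column j of the matrix


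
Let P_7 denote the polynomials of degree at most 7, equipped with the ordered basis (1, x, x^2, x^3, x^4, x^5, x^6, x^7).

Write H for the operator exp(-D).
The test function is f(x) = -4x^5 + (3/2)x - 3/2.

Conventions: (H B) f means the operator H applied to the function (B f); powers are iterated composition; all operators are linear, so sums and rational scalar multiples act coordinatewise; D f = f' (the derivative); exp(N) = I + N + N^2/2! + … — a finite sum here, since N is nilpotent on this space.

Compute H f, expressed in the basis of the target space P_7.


order-1 term: 20x^4 - 3/2
order-2 term: -40x^3
order-3 term: 40x^2
order-4 term: -20x
order-5 term: 4
the series for exp(-D) f terminates at order 5
exp(-D) f = -4x^5 + 20x^4 - 40x^3 + 40x^2 - (37/2)x + 1

the result is g(x) = -4x^5 + 20x^4 - 40x^3 + 40x^2 - (37/2)x + 1


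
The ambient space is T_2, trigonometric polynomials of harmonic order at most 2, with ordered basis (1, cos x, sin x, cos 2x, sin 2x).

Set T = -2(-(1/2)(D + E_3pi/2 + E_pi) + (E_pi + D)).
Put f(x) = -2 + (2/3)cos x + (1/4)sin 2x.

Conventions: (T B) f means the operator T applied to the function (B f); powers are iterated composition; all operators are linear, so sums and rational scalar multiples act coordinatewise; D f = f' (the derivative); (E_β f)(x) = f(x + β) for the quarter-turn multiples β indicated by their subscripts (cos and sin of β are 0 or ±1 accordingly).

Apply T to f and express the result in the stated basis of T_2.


the image equals g(x) = (2/3)cos x + (4/3)sin x - (1/2)cos 2x - (1/2)sin 2x

D f = -(2/3)sin x + (1/2)cos 2x
E_3pi/2 f = -2 + (2/3)sin x - (1/4)sin 2x
E_pi f = -2 - (2/3)cos x + (1/4)sin 2x
(D + E_3pi/2 + E_pi) f = -4 - (2/3)cos x + (1/2)cos 2x
(-(1/2)(D + E_3pi/2 + E_pi)) f = 2 + (1/3)cos x - (1/4)cos 2x
E_pi f = -2 - (2/3)cos x + (1/4)sin 2x
D f = -(2/3)sin x + (1/2)cos 2x
(E_pi + D) f = -2 - (2/3)cos x - (2/3)sin x + (1/2)cos 2x + (1/4)sin 2x
(-(1/2)(D + E_3pi/2 + E_pi) + (E_pi + D)) f = -(1/3)cos x - (2/3)sin x + (1/4)cos 2x + (1/4)sin 2x
(-2(-(1/2)(D + E_3pi/2 + E_pi) + (E_pi + D))) f = (2/3)cos x + (4/3)sin x - (1/2)cos 2x - (1/2)sin 2x


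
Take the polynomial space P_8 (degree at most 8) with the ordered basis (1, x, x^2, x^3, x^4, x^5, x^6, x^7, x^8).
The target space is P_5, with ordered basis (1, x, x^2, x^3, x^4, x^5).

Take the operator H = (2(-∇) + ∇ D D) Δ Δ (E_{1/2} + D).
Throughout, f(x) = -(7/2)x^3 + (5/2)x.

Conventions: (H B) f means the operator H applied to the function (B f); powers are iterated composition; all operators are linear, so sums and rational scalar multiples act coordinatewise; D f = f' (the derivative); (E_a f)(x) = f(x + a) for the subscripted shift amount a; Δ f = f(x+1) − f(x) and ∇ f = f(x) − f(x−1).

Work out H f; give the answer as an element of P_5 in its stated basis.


the result is g(x) = 42

E_{1/2} f = -(7/2)x^3 - (21/4)x^2 - (1/8)x + 13/16
D f = -(21/2)x^2 + 5/2
(E_{1/2} + D) f = -(7/2)x^3 - (63/4)x^2 - (1/8)x + 53/16
Δ (E_{1/2} + D) f = -(21/2)x^2 - 42x - 155/8
Δ (Δ (E_{1/2} + D)) f = -21x - 105/2
∇ Δ (Δ (E_{1/2} + D)) f = -21
(-∇) Δ (Δ (E_{1/2} + D)) f = 21
(2(-∇)) Δ (Δ (E_{1/2} + D)) f = 42
D Δ (Δ (E_{1/2} + D)) f = -21
D D Δ (Δ (E_{1/2} + D)) f = 0
∇ D D Δ (Δ (E_{1/2} + D)) f = 0
(2(-∇) + ∇ D D) Δ (Δ (E_{1/2} + D)) f = 42


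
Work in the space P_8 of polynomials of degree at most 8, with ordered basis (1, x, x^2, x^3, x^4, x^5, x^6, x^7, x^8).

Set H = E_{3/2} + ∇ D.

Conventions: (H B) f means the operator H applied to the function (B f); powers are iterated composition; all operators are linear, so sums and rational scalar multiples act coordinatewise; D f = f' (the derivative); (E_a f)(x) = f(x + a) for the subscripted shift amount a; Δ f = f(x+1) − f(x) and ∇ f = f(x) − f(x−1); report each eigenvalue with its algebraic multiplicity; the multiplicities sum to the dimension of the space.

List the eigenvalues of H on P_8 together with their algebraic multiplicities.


image of 1: 1
image of x: x + 3/2
image of x^2: x^2 + 3x + 17/4
image of x^3: x^3 + (9/2)x^2 + (51/4)x + 3/8
image of x^4: x^4 + 6x^3 + (51/2)x^2 + (3/2)x + 145/16
image of x^5: x^5 + (15/2)x^4 + (85/2)x^3 + (15/4)x^2 + (725/16)x + 83/32
image of x^6: x^6 + 9x^5 + (255/4)x^4 + (15/2)x^3 + (2175/16)x^2 + (249/16)x + 1113/64
image of x^7: x^7 + (21/2)x^6 + (357/4)x^5 + (105/8)x^4 + (5075/16)x^3 + (1743/32)x^2 + (7791/64)x + 1291/128
image of x^8: x^8 + 12x^7 + 119x^6 + 21x^5 + (5075/8)x^4 + (581/4)x^3 + (7791/16)x^2 + (1291/16)x + 8609/256
the matrix is upper triangular; its diagonal is (1, 1, 1, 1, 1, 1, 1, 1, 1)
for a triangular matrix the eigenvalues are the diagonal entries, with algebraic multiplicity their repetition count

λ = 1 (multiplicity 9)


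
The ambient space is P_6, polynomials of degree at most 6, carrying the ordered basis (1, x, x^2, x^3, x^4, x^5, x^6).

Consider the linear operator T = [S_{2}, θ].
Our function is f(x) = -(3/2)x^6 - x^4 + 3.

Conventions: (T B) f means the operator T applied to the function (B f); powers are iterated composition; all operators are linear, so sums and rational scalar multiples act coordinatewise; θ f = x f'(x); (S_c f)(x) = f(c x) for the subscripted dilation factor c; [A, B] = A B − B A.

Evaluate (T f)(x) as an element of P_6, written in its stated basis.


θ f = -9x^6 - 4x^4
S_{2} θ f = -576x^6 - 64x^4
S_{2} f = -96x^6 - 16x^4 + 3
θ S_{2} f = -576x^6 - 64x^4
[S_{2}, θ] f = 0

the image equals g(x) = 0


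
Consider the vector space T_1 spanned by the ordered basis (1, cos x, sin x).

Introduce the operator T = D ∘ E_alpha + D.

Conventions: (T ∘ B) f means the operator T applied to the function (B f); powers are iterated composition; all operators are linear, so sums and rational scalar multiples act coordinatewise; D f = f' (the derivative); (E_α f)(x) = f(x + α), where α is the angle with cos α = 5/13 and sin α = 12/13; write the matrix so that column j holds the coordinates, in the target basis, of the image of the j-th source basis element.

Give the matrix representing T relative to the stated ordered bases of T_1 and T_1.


the matrix is [[0, 0, 0]; [0, -12/13, 18/13]; [0, -18/13, -12/13]] (rows listed top to bottom)

image of 1: 0
image of cos x: -(12/13)cos x - (18/13)sin x
image of sin x: (18/13)cos x - (12/13)sin x
each image's coordinates form column j of the matrix


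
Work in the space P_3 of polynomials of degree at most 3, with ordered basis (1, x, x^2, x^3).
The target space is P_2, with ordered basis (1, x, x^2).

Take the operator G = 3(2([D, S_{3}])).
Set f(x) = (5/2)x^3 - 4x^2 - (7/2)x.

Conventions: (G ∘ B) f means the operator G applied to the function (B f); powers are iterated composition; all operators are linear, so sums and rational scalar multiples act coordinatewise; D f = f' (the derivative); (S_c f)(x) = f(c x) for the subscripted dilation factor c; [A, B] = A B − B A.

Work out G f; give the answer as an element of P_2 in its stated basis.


the image equals g(x) = 810x^2 - 288x - 42

S_{3} f = (135/2)x^3 - 36x^2 - (21/2)x
D S_{3} f = (405/2)x^2 - 72x - 21/2
D f = (15/2)x^2 - 8x - 7/2
S_{3} D f = (135/2)x^2 - 24x - 7/2
[D, S_{3}] f = 135x^2 - 48x - 7
(2([D, S_{3}])) f = 270x^2 - 96x - 14
(3(2([D, S_{3}]))) f = 810x^2 - 288x - 42


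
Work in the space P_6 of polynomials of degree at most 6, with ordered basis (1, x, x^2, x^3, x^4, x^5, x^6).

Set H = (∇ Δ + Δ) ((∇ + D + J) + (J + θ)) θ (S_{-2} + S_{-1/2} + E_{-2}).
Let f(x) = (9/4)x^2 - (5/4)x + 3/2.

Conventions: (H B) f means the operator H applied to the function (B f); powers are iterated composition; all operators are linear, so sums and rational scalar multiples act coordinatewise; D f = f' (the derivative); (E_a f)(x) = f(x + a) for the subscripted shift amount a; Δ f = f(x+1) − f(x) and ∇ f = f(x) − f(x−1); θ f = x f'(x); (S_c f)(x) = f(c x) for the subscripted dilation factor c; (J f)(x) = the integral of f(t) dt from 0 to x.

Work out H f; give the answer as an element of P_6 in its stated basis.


S_{-2} f = 9x^2 + (5/2)x + 3/2
S_{-1/2} f = (9/16)x^2 + (5/8)x + 3/2
E_{-2} f = (9/4)x^2 - (41/4)x + 13
(S_{-2} + S_{-1/2} + E_{-2}) f = (189/16)x^2 - (57/8)x + 16
θ (S_{-2} + S_{-1/2} + E_{-2}) f = (189/8)x^2 - (57/8)x
∇ θ (S_{-2} + S_{-1/2} + E_{-2}) f = (189/4)x - 123/4
D θ (S_{-2} + S_{-1/2} + E_{-2}) f = (189/4)x - 57/8
J θ (S_{-2} + S_{-1/2} + E_{-2}) f = (63/8)x^3 - (57/16)x^2
(∇ + D + J) θ (S_{-2} + S_{-1/2} + E_{-2}) f = (63/8)x^3 - (57/16)x^2 + (189/2)x - 303/8
J θ (S_{-2} + S_{-1/2} + E_{-2}) f = (63/8)x^3 - (57/16)x^2
θ θ (S_{-2} + S_{-1/2} + E_{-2}) f = (189/4)x^2 - (57/8)x
(J + θ) θ (S_{-2} + S_{-1/2} + E_{-2}) f = (63/8)x^3 + (699/16)x^2 - (57/8)x
((∇ + D + J) + (J + θ)) θ (S_{-2} + S_{-1/2} + E_{-2}) f = (63/4)x^3 + (321/8)x^2 + (699/8)x - 303/8
Δ ((∇ + D + J) + (J + θ)) θ (S_{-2} + S_{-1/2} + E_{-2}) f = (189/4)x^2 + (255/2)x + 573/4
∇ Δ ((∇ + D + J) + (J + θ)) θ (S_{-2} + S_{-1/2} + E_{-2}) f = (189/2)x + 321/4
Δ ((∇ + D + J) + (J + θ)) θ (S_{-2} + S_{-1/2} + E_{-2}) f = (189/4)x^2 + (255/2)x + 573/4
(∇ Δ + Δ) ((∇ + D + J) + (J + θ)) θ (S_{-2} + S_{-1/2} + E_{-2}) f = (189/4)x^2 + 222x + 447/2

g(x) = (189/4)x^2 + 222x + 447/2


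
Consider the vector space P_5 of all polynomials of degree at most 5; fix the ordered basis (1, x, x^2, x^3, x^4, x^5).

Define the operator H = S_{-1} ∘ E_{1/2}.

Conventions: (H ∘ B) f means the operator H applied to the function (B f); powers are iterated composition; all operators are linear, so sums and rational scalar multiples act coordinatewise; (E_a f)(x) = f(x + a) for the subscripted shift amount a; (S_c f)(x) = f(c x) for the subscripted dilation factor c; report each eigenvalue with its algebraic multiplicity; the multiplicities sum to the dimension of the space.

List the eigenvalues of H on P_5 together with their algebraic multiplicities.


image of 1: 1
image of x: -x + 1/2
image of x^2: x^2 - x + 1/4
image of x^3: -x^3 + (3/2)x^2 - (3/4)x + 1/8
image of x^4: x^4 - 2x^3 + (3/2)x^2 - (1/2)x + 1/16
image of x^5: -x^5 + (5/2)x^4 - (5/2)x^3 + (5/4)x^2 - (5/16)x + 1/32
the matrix is upper triangular; its diagonal is (1, -1, 1, -1, 1, -1)
for a triangular matrix the eigenvalues are the diagonal entries, with algebraic multiplicity their repetition count

λ = -1 (multiplicity 3), λ = 1 (multiplicity 3)


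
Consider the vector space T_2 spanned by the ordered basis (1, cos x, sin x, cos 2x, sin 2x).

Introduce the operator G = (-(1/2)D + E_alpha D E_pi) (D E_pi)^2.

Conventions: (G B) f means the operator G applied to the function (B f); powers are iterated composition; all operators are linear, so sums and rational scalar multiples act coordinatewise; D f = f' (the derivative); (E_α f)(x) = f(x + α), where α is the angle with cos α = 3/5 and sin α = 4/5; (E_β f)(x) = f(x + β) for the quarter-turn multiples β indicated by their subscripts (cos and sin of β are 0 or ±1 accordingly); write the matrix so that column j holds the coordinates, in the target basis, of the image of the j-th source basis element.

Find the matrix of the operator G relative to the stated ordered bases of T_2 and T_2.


the matrix is [[0, 0, 0, 0, 0]; [0, -4/5, 11/10, 0, 0]; [0, -11/10, -4/5, 0, 0]; [0, 0, 0, 192/25, 156/25]; [0, 0, 0, -156/25, 192/25]] (rows listed top to bottom)

image of 1: 0
image of cos x: -(4/5)cos x - (11/10)sin x
image of sin x: (11/10)cos x - (4/5)sin x
image of cos 2x: (192/25)cos 2x - (156/25)sin 2x
image of sin 2x: (156/25)cos 2x + (192/25)sin 2x
each image's coordinates form column j of the matrix


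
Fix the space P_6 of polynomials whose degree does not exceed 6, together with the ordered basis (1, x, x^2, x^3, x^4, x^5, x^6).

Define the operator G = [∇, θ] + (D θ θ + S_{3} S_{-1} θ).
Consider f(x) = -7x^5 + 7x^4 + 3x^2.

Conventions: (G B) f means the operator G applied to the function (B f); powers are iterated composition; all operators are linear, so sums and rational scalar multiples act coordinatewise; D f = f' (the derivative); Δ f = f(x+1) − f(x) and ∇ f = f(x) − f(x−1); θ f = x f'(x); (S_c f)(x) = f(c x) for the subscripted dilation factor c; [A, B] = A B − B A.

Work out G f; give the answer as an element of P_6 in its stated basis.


θ f = -35x^5 + 28x^4 + 6x^2
∇ θ f = -175x^4 + 462x^3 - 518x^2 + 299x - 69
∇ f = -35x^4 + 98x^3 - 112x^2 + 69x - 17
θ ∇ f = -140x^4 + 294x^3 - 224x^2 + 69x
[∇, θ] f = -35x^4 + 168x^3 - 294x^2 + 230x - 69
θ f = -35x^5 + 28x^4 + 6x^2
θ θ f = -175x^5 + 112x^4 + 12x^2
D θ θ f = -875x^4 + 448x^3 + 24x
θ f = -35x^5 + 28x^4 + 6x^2
S_{-1} θ f = 35x^5 + 28x^4 + 6x^2
S_{3} S_{-1} θ f = 8505x^5 + 2268x^4 + 54x^2
(D θ θ + S_{3} S_{-1} θ) f = 8505x^5 + 1393x^4 + 448x^3 + 54x^2 + 24x
([∇, θ] + (D θ θ + S_{3} S_{-1} θ)) f = 8505x^5 + 1358x^4 + 616x^3 - 240x^2 + 254x - 69

g(x) = 8505x^5 + 1358x^4 + 616x^3 - 240x^2 + 254x - 69


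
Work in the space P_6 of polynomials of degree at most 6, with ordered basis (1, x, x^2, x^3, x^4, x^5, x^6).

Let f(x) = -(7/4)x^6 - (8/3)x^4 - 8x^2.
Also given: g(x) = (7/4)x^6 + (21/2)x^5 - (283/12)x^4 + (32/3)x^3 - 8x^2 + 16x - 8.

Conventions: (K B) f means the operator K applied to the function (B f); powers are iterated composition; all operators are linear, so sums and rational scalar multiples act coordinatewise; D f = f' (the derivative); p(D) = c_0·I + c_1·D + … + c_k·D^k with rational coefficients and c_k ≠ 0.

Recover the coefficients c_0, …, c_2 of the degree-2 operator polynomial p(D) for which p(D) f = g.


D^0 f = -(7/4)x^6 - (8/3)x^4 - 8x^2
D^1 f = -(21/2)x^5 - (32/3)x^3 - 16x
D^2 f = -(105/2)x^4 - 32x^2 - 16
matching coefficients of g against c_0 f + c_1 Df + … from the top degree down determines the c_i
solution: c_0 = -1, c_1 = -1, c_2 = 1/2

p(D) = -I − D + (1/2)·D^2, i.e. c_0 = -1, c_1 = -1, c_2 = 1/2


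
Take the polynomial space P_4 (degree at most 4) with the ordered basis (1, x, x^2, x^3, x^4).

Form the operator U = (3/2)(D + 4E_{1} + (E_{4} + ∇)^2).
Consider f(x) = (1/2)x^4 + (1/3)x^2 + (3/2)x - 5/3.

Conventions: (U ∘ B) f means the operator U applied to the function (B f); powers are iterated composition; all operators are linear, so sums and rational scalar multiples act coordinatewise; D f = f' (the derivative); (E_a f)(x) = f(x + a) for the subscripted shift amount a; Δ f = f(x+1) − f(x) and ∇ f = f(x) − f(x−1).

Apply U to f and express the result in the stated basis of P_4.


the image equals g(x) = (15/4)x^4 + 45x^3 + (761/2)x^2 + (7113/4)x + 13645/4

D f = 2x^3 + (2/3)x + 3/2
E_{1} f = (1/2)x^4 + 2x^3 + (10/3)x^2 + (25/6)x + 2/3
(4E_{1}) f = 2x^4 + 8x^3 + (40/3)x^2 + (50/3)x + 8/3
E_{4} f = (1/2)x^4 + 8x^3 + (145/3)x^2 + (793/6)x + 413/3
∇ f = 2x^3 - 3x^2 + (8/3)x + 2/3
(E_{4} + ∇) f = (1/2)x^4 + 10x^3 + (136/3)x^2 + (809/6)x + 415/3
E_{4} (E_{4} + ∇) f = (1/2)x^4 + 18x^3 + (640/3)x^2 + (2211/2)x + 2171
∇ (E_{4} + ∇) f = 2x^3 + 27x^2 + (188/3)x + 99
(E_{4} + ∇) (E_{4} + ∇) f = (1/2)x^4 + 20x^3 + (721/3)x^2 + (7009/6)x + 2270
(D + 4E_{1} + (E_{4} + ∇)^2) f = (5/2)x^4 + 30x^3 + (761/3)x^2 + (2371/2)x + 13645/6
((3/2)(D + 4E_{1} + (E_{4} + ∇)^2)) f = (15/4)x^4 + 45x^3 + (761/2)x^2 + (7113/4)x + 13645/4


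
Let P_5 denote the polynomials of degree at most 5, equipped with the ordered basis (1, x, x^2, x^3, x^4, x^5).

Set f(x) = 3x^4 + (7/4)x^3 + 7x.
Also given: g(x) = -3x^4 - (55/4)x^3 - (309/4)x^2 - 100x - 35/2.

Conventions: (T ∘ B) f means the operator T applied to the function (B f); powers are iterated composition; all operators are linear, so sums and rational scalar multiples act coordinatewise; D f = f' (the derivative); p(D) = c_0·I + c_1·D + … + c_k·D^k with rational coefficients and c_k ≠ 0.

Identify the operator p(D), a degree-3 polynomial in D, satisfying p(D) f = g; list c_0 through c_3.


c_0 = -1, c_1 = -1, c_2 = -2, c_3 = -1

D^0 f = 3x^4 + (7/4)x^3 + 7x
D^1 f = 12x^3 + (21/4)x^2 + 7
D^2 f = 36x^2 + (21/2)x
D^3 f = 72x + 21/2
matching coefficients of g against c_0 f + c_1 Df + … from the top degree down determines the c_i
solution: c_0 = -1, c_1 = -1, c_2 = -2, c_3 = -1


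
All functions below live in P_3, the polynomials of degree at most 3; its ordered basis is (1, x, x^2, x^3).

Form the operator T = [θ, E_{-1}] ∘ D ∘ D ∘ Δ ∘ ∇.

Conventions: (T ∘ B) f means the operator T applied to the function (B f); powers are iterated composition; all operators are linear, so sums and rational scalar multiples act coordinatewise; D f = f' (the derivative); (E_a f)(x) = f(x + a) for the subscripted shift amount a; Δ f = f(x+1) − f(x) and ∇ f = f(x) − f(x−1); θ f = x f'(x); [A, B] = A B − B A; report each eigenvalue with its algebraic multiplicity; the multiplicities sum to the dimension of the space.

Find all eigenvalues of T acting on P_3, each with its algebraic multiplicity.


λ = 0 (multiplicity 4)

image of 1: 0
image of x: 0
image of x^2: 0
image of x^3: 0
the matrix is upper triangular; its diagonal is (0, 0, 0, 0)
for a triangular matrix the eigenvalues are the diagonal entries, with algebraic multiplicity their repetition count


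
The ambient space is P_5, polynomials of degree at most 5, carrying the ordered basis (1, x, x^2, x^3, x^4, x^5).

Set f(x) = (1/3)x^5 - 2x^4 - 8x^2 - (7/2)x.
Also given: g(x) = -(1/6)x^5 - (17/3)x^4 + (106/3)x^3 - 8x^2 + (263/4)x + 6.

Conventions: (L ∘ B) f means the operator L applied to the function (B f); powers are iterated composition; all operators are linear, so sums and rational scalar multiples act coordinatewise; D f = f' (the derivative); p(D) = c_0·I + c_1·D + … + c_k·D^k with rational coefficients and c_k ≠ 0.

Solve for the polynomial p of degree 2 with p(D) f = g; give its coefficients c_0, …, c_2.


D^0 f = (1/3)x^5 - 2x^4 - 8x^2 - (7/2)x
D^1 f = (5/3)x^4 - 8x^3 - 16x - 7/2
D^2 f = (20/3)x^3 - 24x^2 - 16
matching coefficients of g against c_0 f + c_1 Df + … from the top degree down determines the c_i
solution: c_0 = -1/2, c_1 = -4, c_2 = 1/2

c_0 = -1/2, c_1 = -4, c_2 = 1/2


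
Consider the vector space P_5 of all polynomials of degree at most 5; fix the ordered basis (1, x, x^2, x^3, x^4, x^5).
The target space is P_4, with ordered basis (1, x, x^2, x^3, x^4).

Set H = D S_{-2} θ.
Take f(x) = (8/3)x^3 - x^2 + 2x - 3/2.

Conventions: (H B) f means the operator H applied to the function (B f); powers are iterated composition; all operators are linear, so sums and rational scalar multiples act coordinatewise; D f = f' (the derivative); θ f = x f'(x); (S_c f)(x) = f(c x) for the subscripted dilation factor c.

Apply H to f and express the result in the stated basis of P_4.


the image equals g(x) = -192x^2 - 16x - 4

θ f = 8x^3 - 2x^2 + 2x
S_{-2} θ f = -64x^3 - 8x^2 - 4x
D S_{-2} θ f = -192x^2 - 16x - 4


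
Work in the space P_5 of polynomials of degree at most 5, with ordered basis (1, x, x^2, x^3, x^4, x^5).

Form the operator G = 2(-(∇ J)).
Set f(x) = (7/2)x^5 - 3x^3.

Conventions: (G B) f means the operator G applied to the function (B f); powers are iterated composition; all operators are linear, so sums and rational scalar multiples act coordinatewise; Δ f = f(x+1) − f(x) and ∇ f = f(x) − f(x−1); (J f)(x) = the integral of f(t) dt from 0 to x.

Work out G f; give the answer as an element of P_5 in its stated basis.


J f = (7/12)x^6 - (3/4)x^4
∇ J f = (7/2)x^5 - (35/4)x^4 + (26/3)x^3 - (17/4)x^2 + (1/2)x + 1/6
(-(∇ J)) f = -(7/2)x^5 + (35/4)x^4 - (26/3)x^3 + (17/4)x^2 - (1/2)x - 1/6
(2(-(∇ J))) f = -7x^5 + (35/2)x^4 - (52/3)x^3 + (17/2)x^2 - x - 1/3

the image equals g(x) = -7x^5 + (35/2)x^4 - (52/3)x^3 + (17/2)x^2 - x - 1/3


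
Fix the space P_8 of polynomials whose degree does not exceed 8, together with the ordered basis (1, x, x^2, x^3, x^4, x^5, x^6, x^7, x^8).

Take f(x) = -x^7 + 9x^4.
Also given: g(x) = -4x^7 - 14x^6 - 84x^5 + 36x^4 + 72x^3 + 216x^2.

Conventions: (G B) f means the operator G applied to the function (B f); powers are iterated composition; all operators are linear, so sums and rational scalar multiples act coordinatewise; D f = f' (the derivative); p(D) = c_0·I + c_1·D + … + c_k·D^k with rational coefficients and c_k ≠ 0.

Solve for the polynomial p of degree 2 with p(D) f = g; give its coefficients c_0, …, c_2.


c_0 = 4, c_1 = 2, c_2 = 2

D^0 f = -x^7 + 9x^4
D^1 f = -7x^6 + 36x^3
D^2 f = -42x^5 + 108x^2
matching coefficients of g against c_0 f + c_1 Df + … from the top degree down determines the c_i
solution: c_0 = 4, c_1 = 2, c_2 = 2


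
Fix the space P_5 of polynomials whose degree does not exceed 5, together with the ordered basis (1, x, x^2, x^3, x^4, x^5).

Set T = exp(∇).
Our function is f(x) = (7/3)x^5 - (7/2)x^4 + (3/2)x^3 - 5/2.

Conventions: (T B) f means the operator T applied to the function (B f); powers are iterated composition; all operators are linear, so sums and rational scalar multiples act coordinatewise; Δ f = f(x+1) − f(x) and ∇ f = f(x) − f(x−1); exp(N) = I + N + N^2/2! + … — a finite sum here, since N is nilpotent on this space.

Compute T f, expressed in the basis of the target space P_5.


g(x) = (7/3)x^5 + (49/6)x^4 - (25/2)x^3 - (113/6)x^2 + (77/3)x - 17/6

order-1 term: (35/3)x^4 - (112/3)x^3 + (293/6)x^2 - (181/6)x + 22/3
order-2 term: (70/3)x^3 - 91x^2 + (769/6)x - 64
order-3 term: (70/3)x^2 - 84x + 485/6
order-4 term: (35/3)x - 161/6
order-5 term: 7/3
the series for exp(∇) f terminates at order 5
exp(∇) f = (7/3)x^5 + (49/6)x^4 - (25/2)x^3 - (113/6)x^2 + (77/3)x - 17/6


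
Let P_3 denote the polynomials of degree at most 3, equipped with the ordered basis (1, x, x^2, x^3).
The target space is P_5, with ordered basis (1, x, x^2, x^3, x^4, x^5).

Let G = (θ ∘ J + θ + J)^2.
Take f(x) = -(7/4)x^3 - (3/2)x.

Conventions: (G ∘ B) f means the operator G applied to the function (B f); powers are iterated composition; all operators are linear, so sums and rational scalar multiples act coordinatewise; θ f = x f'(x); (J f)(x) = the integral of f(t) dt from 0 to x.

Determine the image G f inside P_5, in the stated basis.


the image equals g(x) = -(21/8)x^5 - (245/16)x^4 - (75/4)x^3 - (27/4)x^2 - (3/2)x

J f = -(7/16)x^4 - (3/4)x^2
θ J f = -(7/4)x^4 - (3/2)x^2
θ f = -(21/4)x^3 - (3/2)x
J f = -(7/16)x^4 - (3/4)x^2
(θ ∘ J + θ + J) f = -(35/16)x^4 - (21/4)x^3 - (9/4)x^2 - (3/2)x
J (θ ∘ J + θ + J) f = -(7/16)x^5 - (21/16)x^4 - (3/4)x^3 - (3/4)x^2
θ J (θ ∘ J + θ + J) f = -(35/16)x^5 - (21/4)x^4 - (9/4)x^3 - (3/2)x^2
θ (θ ∘ J + θ + J) f = -(35/4)x^4 - (63/4)x^3 - (9/2)x^2 - (3/2)x
J (θ ∘ J + θ + J) f = -(7/16)x^5 - (21/16)x^4 - (3/4)x^3 - (3/4)x^2
(θ ∘ J + θ + J) (θ ∘ J + θ + J) f = -(21/8)x^5 - (245/16)x^4 - (75/4)x^3 - (27/4)x^2 - (3/2)x


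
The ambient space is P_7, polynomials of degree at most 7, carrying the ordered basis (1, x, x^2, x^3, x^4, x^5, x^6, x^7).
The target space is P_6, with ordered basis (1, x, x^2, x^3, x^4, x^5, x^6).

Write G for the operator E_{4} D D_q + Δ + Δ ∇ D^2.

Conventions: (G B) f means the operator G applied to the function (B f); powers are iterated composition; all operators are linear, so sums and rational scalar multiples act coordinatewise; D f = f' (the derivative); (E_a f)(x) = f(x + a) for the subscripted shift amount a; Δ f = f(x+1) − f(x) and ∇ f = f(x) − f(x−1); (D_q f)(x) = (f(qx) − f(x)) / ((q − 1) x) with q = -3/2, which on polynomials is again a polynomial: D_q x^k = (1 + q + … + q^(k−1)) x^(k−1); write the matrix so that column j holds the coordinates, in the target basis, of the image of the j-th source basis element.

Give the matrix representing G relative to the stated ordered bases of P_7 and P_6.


the matrix is [[0, 1, 1/2, 15, -53, 881, -5259, 44449]; [0, 0, 2, 13/2, -35, 785, -5314, 55987]; [0, 0, 0, 3, 9/8, 175, -1620, 27801]; [0, 0, 0, 0, 4, 95/4, -625/2, 7820]; [0, 0, 0, 0, 0, 5, -185/32, 7225/8]; [0, 0, 0, 0, 0, 0, 6, 2061/32]; [0, 0, 0, 0, 0, 0, 0, 7]] (rows listed top to bottom)

image of 1: 0
image of x: 1
image of x^2: 2x + 1/2
image of x^3: 3x^2 + (13/2)x + 15
image of x^4: 4x^3 + (9/8)x^2 - 35x - 53
image of x^5: 5x^4 + (95/4)x^3 + 175x^2 + 785x + 881
image of x^6: 6x^5 - (185/32)x^4 - (625/2)x^3 - 1620x^2 - 5314x - 5259
image of x^7: 7x^6 + (2061/32)x^5 + (7225/8)x^4 + 7820x^3 + 27801x^2 + 55987x + 44449
each image's coordinates form column j of the matrix


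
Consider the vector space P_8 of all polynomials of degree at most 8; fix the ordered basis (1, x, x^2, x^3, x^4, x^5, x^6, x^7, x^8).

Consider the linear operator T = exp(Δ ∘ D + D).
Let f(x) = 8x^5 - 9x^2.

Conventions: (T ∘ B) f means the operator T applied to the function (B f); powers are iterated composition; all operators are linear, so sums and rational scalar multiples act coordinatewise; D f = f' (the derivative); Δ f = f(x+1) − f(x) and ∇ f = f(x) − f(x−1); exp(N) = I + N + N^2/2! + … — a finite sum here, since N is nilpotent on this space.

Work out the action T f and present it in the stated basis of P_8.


the result is g(x) = 8x^5 + 40x^4 + 240x^3 + 791x^2 + 1622x + 1541

order-1 term: 40x^4 + 160x^3 + 240x^2 + 142x + 22
order-2 term: 80x^3 + 480x^2 + 960x + 631
order-3 term: 80x^2 + 480x + 720
order-4 term: 40x + 160
order-5 term: 8
the series for exp(Δ ∘ D + D) f terminates at order 5
exp(Δ ∘ D + D) f = 8x^5 + 40x^4 + 240x^3 + 791x^2 + 1622x + 1541


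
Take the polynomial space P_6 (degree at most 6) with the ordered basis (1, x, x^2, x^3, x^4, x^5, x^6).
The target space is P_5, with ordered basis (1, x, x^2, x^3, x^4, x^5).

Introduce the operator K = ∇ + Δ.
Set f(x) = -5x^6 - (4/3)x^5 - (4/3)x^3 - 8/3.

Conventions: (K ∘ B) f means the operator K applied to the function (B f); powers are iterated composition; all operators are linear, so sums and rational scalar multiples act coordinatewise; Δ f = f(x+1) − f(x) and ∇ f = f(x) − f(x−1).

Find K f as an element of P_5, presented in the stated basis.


g(x) = -60x^5 - (40/3)x^4 - 200x^3 - (104/3)x^2 - 60x - 16/3

∇ f = -30x^5 + (205/3)x^4 - (260/3)x^3 + (173/3)x^2 - (58/3)x + 7/3
Δ f = -30x^5 - (245/3)x^4 - (340/3)x^3 - (277/3)x^2 - (122/3)x - 23/3
(∇ + Δ) f = -60x^5 - (40/3)x^4 - 200x^3 - (104/3)x^2 - 60x - 16/3


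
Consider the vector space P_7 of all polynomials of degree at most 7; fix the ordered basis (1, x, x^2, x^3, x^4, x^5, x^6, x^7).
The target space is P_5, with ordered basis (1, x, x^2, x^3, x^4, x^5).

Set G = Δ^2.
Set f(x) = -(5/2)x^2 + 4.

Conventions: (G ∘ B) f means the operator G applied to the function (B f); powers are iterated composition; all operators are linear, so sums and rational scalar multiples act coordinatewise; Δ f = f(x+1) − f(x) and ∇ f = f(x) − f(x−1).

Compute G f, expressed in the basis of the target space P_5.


Δ f = -5x - 5/2
Δ Δ f = -5

the image equals g(x) = -5


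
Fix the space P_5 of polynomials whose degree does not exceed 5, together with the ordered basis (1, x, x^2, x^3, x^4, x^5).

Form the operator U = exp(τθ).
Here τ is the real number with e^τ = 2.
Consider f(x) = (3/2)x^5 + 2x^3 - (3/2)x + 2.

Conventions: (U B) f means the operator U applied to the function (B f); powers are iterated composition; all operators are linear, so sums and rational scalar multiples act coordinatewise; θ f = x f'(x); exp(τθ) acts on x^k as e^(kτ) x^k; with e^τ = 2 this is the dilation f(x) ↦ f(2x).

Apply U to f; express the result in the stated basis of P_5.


the image equals g(x) = 48x^5 + 16x^3 - 3x + 2

exp(τθ) x^k = e^(kτ) x^k; with e^τ = 2 this sends x^k to 2^k x^k
x ↦ 2 x
x^3 ↦ 8 x^3
x^5 ↦ 32 x^5
applying this coordinatewise to f: exp(τθ) f = 48x^5 + 16x^3 - 3x + 2


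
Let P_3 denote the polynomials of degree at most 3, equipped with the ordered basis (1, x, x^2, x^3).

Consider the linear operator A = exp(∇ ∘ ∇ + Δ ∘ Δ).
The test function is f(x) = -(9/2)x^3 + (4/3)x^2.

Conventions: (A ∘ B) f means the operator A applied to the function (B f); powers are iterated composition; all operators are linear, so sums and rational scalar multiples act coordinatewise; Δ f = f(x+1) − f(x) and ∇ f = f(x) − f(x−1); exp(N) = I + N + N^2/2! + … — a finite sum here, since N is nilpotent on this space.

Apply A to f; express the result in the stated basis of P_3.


order-1 term: -54x + 16/3
the series for exp(∇ ∘ ∇ + Δ ∘ Δ) f terminates at order 1
exp(∇ ∘ ∇ + Δ ∘ Δ) f = -(9/2)x^3 + (4/3)x^2 - 54x + 16/3

g(x) = -(9/2)x^3 + (4/3)x^2 - 54x + 16/3
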